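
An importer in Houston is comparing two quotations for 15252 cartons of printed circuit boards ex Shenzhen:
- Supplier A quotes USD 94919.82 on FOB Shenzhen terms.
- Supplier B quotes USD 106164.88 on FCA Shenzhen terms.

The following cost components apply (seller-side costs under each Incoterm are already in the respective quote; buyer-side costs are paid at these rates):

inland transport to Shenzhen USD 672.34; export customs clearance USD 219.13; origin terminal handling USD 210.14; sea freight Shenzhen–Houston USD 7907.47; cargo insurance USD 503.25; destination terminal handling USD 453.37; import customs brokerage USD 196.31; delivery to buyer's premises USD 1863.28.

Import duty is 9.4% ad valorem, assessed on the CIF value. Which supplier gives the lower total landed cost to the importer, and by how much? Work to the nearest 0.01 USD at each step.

Supplier A (FOB):
CIF value = FOB price + freight + insurance = 94919.82 + 7907.47 + 503.25 = 103330.54
Import duty = 103330.54 × 9.4% = 9713.07
Buyer bears (A): 7907.47 + 503.25 + 453.37 + 196.31 + 1863.28 = 10923.68
Landed cost (A) = invoice 94919.82 + 10923.68 + duty 9713.07 = 115556.57
Supplier B (FCA):
CIF value = FCA price + origin terminal + freight + insurance = 106164.88 + 210.14 + 7907.47 + 503.25 = 114785.74
Import duty = 114785.74 × 9.4% = 10789.86
Buyer bears (B): 210.14 + 7907.47 + 503.25 + 453.37 + 196.31 + 1863.28 = 11133.82
Landed cost (B) = invoice 106164.88 + 11133.82 + duty 10789.86 = 128088.56
Difference = |115556.57 − 128088.56| = 12531.99

Supplier A is cheaper by USD 12531.99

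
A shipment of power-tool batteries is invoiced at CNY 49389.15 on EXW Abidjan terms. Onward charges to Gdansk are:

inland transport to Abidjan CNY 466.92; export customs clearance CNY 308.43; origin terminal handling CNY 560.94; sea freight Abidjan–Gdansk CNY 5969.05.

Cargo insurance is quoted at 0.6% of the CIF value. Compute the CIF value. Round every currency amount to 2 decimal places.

CIF value: CNY 57036.71

Let C be the CIF value. C = EXW price + pre-shipment costs + freight + 0.6% × C
C − 0.6% × C = 49389.15 + 466.92 + 308.43 + 560.94 + 5969.05
0.994 × C = 56694.49
C = 56694.49 / 0.994 = 57036.71
Insurance premium = 0.6% × 57036.71 = 342.22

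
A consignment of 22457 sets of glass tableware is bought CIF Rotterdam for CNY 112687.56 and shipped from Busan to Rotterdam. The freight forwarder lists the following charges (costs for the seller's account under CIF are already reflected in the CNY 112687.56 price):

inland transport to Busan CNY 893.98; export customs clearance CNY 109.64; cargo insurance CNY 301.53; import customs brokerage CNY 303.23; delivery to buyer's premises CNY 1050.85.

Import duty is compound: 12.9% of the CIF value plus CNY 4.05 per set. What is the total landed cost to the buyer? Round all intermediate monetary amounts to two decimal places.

CIF: the seller pays costs through ocean freight and marine insurance to the destination port.
Already in the invoice (seller's account under CIF): inland to port, export clearance, insurance — exclude.
The CIF price already equals the CIF value: 112687.56
Ad valorem component: 112687.56 × 12.9% = 14536.70
Specific component: 22457 × 4.05 = 90950.85
Import duty = 14536.70 + 90950.85 = 105487.55
Buyer bears: brokerage 303.23 + delivery 1050.85 + duty 105487.55 = 106841.63
Landed cost = invoice 112687.56 + 106841.63 = 219529.19

Total landed cost: CNY 219529.19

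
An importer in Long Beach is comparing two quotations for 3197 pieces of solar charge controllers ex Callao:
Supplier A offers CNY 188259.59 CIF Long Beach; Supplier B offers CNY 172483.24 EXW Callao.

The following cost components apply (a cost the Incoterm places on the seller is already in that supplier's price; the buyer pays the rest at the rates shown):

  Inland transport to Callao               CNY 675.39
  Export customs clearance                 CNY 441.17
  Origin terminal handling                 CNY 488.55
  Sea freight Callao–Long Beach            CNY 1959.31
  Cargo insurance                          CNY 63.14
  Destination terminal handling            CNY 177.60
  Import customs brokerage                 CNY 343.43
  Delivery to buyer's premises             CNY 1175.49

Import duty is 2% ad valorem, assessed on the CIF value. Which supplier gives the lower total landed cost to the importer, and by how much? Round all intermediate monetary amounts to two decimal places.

Supplier B is cheaper by CNY 12391.76

Supplier A (CIF):
The CIF price already equals the CIF value: 188259.59
Import duty = 188259.59 × 2% = 3765.19
Buyer bears (A): 177.60 + 343.43 + 1175.49 = 1696.52
Landed cost (A) = invoice 188259.59 + 1696.52 + duty 3765.19 = 193721.30
Supplier B (EXW):
CIF value = EXW price + inland to port + export clearance + origin terminal + freight + insurance = 172483.24 + 675.39 + 441.17 + 488.55 + 1959.31 + 63.14 = 176110.80
Import duty = 176110.80 × 2% = 3522.22
Buyer bears (B): 675.39 + 441.17 + 488.55 + 1959.31 + 63.14 + 177.60 + 343.43 + 1175.49 = 5324.08
Landed cost (B) = invoice 172483.24 + 5324.08 + duty 3522.22 = 181329.54
Difference = |193721.30 − 181329.54| = 12391.76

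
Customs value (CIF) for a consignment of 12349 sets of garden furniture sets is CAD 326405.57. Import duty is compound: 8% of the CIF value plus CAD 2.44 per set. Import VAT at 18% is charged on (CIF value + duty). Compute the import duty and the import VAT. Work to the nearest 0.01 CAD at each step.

Import duty: CAD 56244.01; import VAT: CAD 68876.92

Ad valorem component: 326405.57 × 8% = 26112.45
Specific component: 12349 × 2.44 = 30131.56
Import duty = 26112.45 + 30131.56 = 56244.01
VAT base = CIF + duty = 326405.57 + 56244.01 = 382649.58
Import VAT = 382649.58 × 18% = 68876.92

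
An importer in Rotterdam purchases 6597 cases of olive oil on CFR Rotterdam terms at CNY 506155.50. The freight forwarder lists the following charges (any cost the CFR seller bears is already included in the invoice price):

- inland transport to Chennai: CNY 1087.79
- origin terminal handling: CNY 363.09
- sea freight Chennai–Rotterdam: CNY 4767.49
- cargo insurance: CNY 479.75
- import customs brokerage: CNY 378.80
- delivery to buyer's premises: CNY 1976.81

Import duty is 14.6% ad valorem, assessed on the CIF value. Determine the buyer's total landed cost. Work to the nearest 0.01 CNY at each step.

Total landed cost: CNY 582959.61

CFR: the seller pays costs through ocean freight to the destination port, but not insurance.
Already in the invoice (seller's account under CFR): inland to port, origin terminal, freight — exclude.
CIF value = CFR price + insurance = 506155.50 + 479.75 = 506635.25
Import duty = 506635.25 × 14.6% = 73968.75
Buyer bears: insurance 479.75 + brokerage 378.80 + delivery 1976.81 + duty 73968.75 = 76804.11
Landed cost = invoice 506155.50 + 76804.11 = 582959.61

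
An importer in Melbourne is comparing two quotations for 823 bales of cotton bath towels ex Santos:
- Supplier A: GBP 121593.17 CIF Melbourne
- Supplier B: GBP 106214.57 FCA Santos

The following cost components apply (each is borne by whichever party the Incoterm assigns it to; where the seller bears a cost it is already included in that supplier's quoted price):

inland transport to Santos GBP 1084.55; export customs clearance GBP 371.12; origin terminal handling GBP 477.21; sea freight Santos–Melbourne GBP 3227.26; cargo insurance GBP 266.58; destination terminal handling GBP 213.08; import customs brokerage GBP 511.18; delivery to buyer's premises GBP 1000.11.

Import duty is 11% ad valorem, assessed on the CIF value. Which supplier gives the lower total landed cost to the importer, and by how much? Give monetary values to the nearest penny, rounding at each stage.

Supplier A (CIF):
The CIF price already equals the CIF value: 121593.17
Import duty = 121593.17 × 11% = 13375.25
Buyer bears (A): 213.08 + 511.18 + 1000.11 = 1724.37
Landed cost (A) = invoice 121593.17 + 1724.37 + duty 13375.25 = 136692.79
Supplier B (FCA):
CIF value = FCA price + origin terminal + freight + insurance = 106214.57 + 477.21 + 3227.26 + 266.58 = 110185.62
Import duty = 110185.62 × 11% = 12120.42
Buyer bears (B): 477.21 + 3227.26 + 266.58 + 213.08 + 511.18 + 1000.11 = 5695.42
Landed cost (B) = invoice 106214.57 + 5695.42 + duty 12120.42 = 124030.41
Difference = |136692.79 − 124030.41| = 12662.38

Supplier B is cheaper by GBP 12662.38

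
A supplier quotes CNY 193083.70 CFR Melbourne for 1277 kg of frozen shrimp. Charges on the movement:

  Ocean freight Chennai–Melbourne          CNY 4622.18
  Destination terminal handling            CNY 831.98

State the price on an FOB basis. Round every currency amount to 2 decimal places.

FOB price: CNY 188461.52

Not relevant to the conversion: destination terminal — on the buyer under both terms; not part of either seller's price.
From CFR to FOB, the seller no longer bears: freight.
FOB price = 193083.70 − 4622.18 = 188461.52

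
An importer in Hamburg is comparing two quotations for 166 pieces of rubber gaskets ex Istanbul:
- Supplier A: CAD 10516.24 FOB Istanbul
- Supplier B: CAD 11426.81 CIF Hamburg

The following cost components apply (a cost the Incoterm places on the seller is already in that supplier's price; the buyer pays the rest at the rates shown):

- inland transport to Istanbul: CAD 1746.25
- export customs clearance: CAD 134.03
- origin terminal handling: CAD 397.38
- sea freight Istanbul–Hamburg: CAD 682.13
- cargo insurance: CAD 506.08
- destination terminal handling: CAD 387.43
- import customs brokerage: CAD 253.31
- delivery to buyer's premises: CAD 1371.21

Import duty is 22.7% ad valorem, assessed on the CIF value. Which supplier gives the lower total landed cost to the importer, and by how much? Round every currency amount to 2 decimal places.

Supplier B is cheaper by CAD 340.66

Supplier A (FOB):
CIF value = FOB price + freight + insurance = 10516.24 + 682.13 + 506.08 = 11704.45
Import duty = 11704.45 × 22.7% = 2656.91
Buyer bears (A): 682.13 + 506.08 + 387.43 + 253.31 + 1371.21 = 3200.16
Landed cost (A) = invoice 10516.24 + 3200.16 + duty 2656.91 = 16373.31
Supplier B (CIF):
The CIF price already equals the CIF value: 11426.81
Import duty = 11426.81 × 22.7% = 2593.89
Buyer bears (B): 387.43 + 253.31 + 1371.21 = 2011.95
Landed cost (B) = invoice 11426.81 + 2011.95 + duty 2593.89 = 16032.65
Difference = |16373.31 − 16032.65| = 340.66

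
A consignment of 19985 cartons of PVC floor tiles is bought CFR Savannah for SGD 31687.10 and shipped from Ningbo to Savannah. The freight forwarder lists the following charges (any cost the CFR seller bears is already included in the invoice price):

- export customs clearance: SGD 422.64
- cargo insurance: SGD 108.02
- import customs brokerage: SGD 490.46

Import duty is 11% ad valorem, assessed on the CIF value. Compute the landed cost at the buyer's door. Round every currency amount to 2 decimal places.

Total landed cost: SGD 35783.04

CFR: the seller pays costs through ocean freight to the destination port, but not insurance.
Already in the invoice (seller's account under CFR): export clearance — exclude.
CIF value = CFR price + insurance = 31687.10 + 108.02 = 31795.12
Import duty = 31795.12 × 11% = 3497.46
Buyer bears: insurance 108.02 + brokerage 490.46 + duty 3497.46 = 4095.94
Landed cost = invoice 31687.10 + 4095.94 = 35783.04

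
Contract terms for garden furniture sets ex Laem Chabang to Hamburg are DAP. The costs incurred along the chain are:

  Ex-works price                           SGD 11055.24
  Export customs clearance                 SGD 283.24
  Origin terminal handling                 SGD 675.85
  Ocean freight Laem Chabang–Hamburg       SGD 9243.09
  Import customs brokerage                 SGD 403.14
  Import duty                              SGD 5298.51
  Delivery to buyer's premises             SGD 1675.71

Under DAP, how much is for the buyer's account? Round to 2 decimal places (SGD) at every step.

Buyer's account: SGD 5701.65

DAP: the seller bears all costs to the named destination except import duty and clearance.
Seller's account: goods 11055.24 + export clearance 283.24 + origin terminal 675.85 + freight 9243.09 + delivery 1675.71 = 22933.13
Buyer's account: brokerage 403.14 + duty 5298.51 = 5701.65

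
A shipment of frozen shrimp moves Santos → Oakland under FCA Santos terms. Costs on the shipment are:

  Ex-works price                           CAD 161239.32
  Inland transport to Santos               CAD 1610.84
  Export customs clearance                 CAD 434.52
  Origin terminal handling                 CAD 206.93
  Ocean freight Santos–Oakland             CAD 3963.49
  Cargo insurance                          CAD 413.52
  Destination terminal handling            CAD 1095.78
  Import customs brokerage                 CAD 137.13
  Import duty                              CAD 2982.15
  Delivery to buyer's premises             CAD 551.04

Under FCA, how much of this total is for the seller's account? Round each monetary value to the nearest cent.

FCA: the seller delivers export-cleared goods to the carrier; the buyer bears costs from that point.
Seller's account: goods 161239.32 + inland to port 1610.84 + export clearance 434.52 = 163284.68
Buyer's account: origin terminal 206.93 + freight 3963.49 + insurance 413.52 + destination terminal 1095.78 + brokerage 137.13 + duty 2982.15 + delivery 551.04 = 9350.04

Seller's account: CAD 163284.68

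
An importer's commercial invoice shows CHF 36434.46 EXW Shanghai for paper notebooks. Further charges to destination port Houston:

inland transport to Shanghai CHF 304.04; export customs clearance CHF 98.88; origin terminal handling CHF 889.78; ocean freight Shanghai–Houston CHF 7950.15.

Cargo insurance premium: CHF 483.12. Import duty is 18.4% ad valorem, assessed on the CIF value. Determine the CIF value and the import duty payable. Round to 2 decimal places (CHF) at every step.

CIF value: CHF 46160.43; import duty: CHF 8493.52

CIF = EXW price + pre-shipment costs + freight + insurance
CIF = 36434.46 + 304.04 + 98.88 + 889.78 + 7950.15 + 483.12 = 46160.43
Import duty = 46160.43 × 18.4% = 8493.52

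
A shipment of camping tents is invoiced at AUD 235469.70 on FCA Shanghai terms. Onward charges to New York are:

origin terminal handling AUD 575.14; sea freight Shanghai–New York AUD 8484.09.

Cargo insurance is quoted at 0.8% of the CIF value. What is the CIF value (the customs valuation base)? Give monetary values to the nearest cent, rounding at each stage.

CIF value: AUD 246500.94

Let C be the CIF value. C = FCA price + pre-shipment costs + freight + 0.8% × C
C − 0.8% × C = 235469.70 + 575.14 + 8484.09
0.992 × C = 244528.93
C = 244528.93 / 0.992 = 246500.94
Insurance premium = 0.8% × 246500.94 = 1972.01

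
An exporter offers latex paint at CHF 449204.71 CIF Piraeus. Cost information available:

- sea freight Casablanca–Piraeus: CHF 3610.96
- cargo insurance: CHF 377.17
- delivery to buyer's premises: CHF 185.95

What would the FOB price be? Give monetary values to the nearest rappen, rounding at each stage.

FOB price: CHF 445216.58

Not relevant to the conversion: delivery — on the buyer under both terms; not part of either seller's price.
From CIF to FOB, the seller no longer bears: freight, insurance.
FOB price = 449204.71 − 3610.96 − 377.17 = 445216.58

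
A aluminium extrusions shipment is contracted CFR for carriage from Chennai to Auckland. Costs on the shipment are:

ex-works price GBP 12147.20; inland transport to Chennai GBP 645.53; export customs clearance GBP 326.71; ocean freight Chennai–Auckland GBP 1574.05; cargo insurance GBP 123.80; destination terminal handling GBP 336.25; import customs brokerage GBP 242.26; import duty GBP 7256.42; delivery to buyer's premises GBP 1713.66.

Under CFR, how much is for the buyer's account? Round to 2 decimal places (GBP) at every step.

Buyer's account: GBP 9672.39

CFR: the seller pays costs through ocean freight to the destination port, but not insurance.
Seller's account: goods 12147.20 + inland to port 645.53 + export clearance 326.71 + freight 1574.05 = 14693.49
Buyer's account: insurance 123.80 + destination terminal 336.25 + brokerage 242.26 + duty 7256.42 + delivery 1713.66 = 9672.39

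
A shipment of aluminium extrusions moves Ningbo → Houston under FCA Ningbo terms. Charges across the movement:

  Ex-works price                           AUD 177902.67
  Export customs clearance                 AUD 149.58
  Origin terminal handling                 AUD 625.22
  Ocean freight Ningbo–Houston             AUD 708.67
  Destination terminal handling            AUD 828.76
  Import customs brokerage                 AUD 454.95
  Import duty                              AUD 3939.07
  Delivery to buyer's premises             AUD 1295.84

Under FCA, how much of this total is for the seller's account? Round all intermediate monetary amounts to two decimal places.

FCA: the seller delivers export-cleared goods to the carrier; the buyer bears costs from that point.
Seller's account: goods 177902.67 + export clearance 149.58 = 178052.25
Buyer's account: origin terminal 625.22 + freight 708.67 + destination terminal 828.76 + brokerage 454.95 + duty 3939.07 + delivery 1295.84 = 7852.51

Seller's account: AUD 178052.25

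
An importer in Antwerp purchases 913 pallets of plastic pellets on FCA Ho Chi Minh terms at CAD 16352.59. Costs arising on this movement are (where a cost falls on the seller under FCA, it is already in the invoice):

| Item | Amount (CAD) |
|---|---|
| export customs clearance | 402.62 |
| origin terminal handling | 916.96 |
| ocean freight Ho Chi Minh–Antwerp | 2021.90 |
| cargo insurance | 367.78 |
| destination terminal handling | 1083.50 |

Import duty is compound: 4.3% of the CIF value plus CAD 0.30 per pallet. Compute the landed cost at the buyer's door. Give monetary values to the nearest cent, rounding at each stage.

FCA: the seller delivers export-cleared goods to the carrier; the buyer bears costs from that point.
Already in the invoice (seller's account under FCA): export clearance — exclude.
CIF value = FCA price + origin terminal + freight + insurance = 16352.59 + 916.96 + 2021.90 + 367.78 = 19659.23
Ad valorem component: 19659.23 × 4.3% = 845.35
Specific component: 913 × 0.30 = 273.90
Import duty = 845.35 + 273.90 = 1119.25
Buyer bears: origin terminal 916.96 + freight 2021.90 + insurance 367.78 + destination terminal 1083.50 + duty 1119.25 = 5509.39
Landed cost = invoice 16352.59 + 5509.39 = 21861.98

Total landed cost: CAD 21861.98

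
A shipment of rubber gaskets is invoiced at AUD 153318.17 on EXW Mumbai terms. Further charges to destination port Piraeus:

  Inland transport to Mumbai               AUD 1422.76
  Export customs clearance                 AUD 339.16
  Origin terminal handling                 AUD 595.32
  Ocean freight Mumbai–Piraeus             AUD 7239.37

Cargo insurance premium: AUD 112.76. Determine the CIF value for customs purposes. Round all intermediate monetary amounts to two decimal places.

CIF value: AUD 163027.54

CIF = EXW price + pre-shipment costs + freight + insurance
CIF = 153318.17 + 1422.76 + 339.16 + 595.32 + 7239.37 + 112.76 = 163027.54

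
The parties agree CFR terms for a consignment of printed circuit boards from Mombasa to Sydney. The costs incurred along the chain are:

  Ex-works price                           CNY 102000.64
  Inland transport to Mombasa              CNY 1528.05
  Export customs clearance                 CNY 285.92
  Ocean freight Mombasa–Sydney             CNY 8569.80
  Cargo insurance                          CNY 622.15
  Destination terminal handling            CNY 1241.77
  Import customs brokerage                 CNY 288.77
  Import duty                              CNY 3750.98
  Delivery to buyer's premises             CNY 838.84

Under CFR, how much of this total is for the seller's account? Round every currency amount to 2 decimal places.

Seller's account: CNY 112384.41

CFR: the seller pays costs through ocean freight to the destination port, but not insurance.
Seller's account: goods 102000.64 + inland to port 1528.05 + export clearance 285.92 + freight 8569.80 = 112384.41
Buyer's account: insurance 622.15 + destination terminal 1241.77 + brokerage 288.77 + duty 3750.98 + delivery 838.84 = 6742.51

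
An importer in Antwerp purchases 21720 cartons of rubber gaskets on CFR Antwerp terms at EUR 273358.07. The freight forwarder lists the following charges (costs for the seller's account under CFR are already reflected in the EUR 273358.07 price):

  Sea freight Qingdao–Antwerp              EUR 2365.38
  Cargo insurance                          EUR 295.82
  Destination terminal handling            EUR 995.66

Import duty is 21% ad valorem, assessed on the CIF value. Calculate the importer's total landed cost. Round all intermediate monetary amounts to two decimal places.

CFR: the seller pays costs through ocean freight to the destination port, but not insurance.
Already in the invoice (seller's account under CFR): freight — exclude.
CIF value = CFR price + insurance = 273358.07 + 295.82 = 273653.89
Import duty = 273653.89 × 21% = 57467.32
Buyer bears: insurance 295.82 + destination terminal 995.66 + duty 57467.32 = 58758.80
Landed cost = invoice 273358.07 + 58758.80 = 332116.87

Total landed cost: EUR 332116.87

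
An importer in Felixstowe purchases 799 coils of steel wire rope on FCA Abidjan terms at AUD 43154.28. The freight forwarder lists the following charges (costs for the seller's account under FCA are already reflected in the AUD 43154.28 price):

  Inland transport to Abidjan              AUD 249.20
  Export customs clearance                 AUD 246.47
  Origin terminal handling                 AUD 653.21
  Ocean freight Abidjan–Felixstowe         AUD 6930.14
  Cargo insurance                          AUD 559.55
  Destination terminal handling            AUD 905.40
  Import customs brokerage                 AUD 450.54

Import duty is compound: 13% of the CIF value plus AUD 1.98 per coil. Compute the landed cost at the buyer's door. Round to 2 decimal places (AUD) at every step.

FCA: the seller delivers export-cleared goods to the carrier; the buyer bears costs from that point.
Already in the invoice (seller's account under FCA): inland to port, export clearance — exclude.
CIF value = FCA price + origin terminal + freight + insurance = 43154.28 + 653.21 + 6930.14 + 559.55 = 51297.18
Ad valorem component: 51297.18 × 13% = 6668.63
Specific component: 799 × 1.98 = 1582.02
Import duty = 6668.63 + 1582.02 = 8250.65
Buyer bears: origin terminal 653.21 + freight 6930.14 + insurance 559.55 + destination terminal 905.40 + brokerage 450.54 + duty 8250.65 = 17749.49
Landed cost = invoice 43154.28 + 17749.49 = 60903.77

Total landed cost: AUD 60903.77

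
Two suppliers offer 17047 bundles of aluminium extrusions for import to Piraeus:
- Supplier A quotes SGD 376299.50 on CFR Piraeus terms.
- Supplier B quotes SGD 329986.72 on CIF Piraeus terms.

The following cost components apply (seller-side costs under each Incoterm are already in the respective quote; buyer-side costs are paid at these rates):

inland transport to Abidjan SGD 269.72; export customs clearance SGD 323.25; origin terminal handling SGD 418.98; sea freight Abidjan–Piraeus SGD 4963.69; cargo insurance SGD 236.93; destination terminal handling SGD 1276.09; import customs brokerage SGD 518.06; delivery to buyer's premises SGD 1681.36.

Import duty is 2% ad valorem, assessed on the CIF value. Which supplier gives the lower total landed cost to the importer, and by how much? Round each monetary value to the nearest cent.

Supplier A (CFR):
CIF value = CFR price + insurance = 376299.50 + 236.93 = 376536.43
Import duty = 376536.43 × 2% = 7530.73
Buyer bears (A): 236.93 + 1276.09 + 518.06 + 1681.36 = 3712.44
Landed cost (A) = invoice 376299.50 + 3712.44 + duty 7530.73 = 387542.67
Supplier B (CIF):
The CIF price already equals the CIF value: 329986.72
Import duty = 329986.72 × 2% = 6599.73
Buyer bears (B): 1276.09 + 518.06 + 1681.36 = 3475.51
Landed cost (B) = invoice 329986.72 + 3475.51 + duty 6599.73 = 340061.96
Difference = |387542.67 − 340061.96| = 47480.71

Supplier B is cheaper by SGD 47480.71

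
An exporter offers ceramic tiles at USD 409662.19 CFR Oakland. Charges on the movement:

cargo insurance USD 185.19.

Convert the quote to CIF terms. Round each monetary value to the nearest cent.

From CFR to CIF, the seller additionally bears: insurance.
CIF price = 409662.19 + 185.19 = 409847.38

CIF price: USD 409847.38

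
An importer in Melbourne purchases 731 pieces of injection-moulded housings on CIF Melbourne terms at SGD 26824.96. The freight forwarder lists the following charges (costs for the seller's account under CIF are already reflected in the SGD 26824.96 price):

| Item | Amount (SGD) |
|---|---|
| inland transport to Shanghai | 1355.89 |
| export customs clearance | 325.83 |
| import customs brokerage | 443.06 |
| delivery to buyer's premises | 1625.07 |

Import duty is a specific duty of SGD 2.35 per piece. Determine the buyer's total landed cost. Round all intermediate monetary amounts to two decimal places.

CIF: the seller pays costs through ocean freight and marine insurance to the destination port.
Already in the invoice (seller's account under CIF): inland to port, export clearance — exclude.
The CIF price already equals the CIF value: 26824.96
Import duty = 731 × 2.35 = 1717.85
Buyer bears: brokerage 443.06 + delivery 1625.07 + duty 1717.85 = 3785.98
Landed cost = invoice 26824.96 + 3785.98 = 30610.94

Total landed cost: SGD 30610.94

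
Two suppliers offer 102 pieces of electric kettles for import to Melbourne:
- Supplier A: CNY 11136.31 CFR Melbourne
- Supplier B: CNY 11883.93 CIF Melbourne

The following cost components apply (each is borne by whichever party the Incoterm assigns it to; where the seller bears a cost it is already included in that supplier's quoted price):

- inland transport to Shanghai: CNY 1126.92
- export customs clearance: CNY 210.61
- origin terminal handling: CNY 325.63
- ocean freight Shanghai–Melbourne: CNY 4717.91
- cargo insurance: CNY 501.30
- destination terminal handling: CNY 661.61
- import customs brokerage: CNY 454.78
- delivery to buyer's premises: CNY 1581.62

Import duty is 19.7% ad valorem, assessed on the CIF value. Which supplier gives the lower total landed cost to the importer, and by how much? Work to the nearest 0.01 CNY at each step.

Supplier A (CFR):
CIF value = CFR price + insurance = 11136.31 + 501.30 = 11637.61
Import duty = 11637.61 × 19.7% = 2292.61
Buyer bears (A): 501.30 + 661.61 + 454.78 + 1581.62 = 3199.31
Landed cost (A) = invoice 11136.31 + 3199.31 + duty 2292.61 = 16628.23
Supplier B (CIF):
The CIF price already equals the CIF value: 11883.93
Import duty = 11883.93 × 19.7% = 2341.13
Buyer bears (B): 661.61 + 454.78 + 1581.62 = 2698.01
Landed cost (B) = invoice 11883.93 + 2698.01 + duty 2341.13 = 16923.07
Difference = |16628.23 − 16923.07| = 294.84

Supplier A is cheaper by CNY 294.84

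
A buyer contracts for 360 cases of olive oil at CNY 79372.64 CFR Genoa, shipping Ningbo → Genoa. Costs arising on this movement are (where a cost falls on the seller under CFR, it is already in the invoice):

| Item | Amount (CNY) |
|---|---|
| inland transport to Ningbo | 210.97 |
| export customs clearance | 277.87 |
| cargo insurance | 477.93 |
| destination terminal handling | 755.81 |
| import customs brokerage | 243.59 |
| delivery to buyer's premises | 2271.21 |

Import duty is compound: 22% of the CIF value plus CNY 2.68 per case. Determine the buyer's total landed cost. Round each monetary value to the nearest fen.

Total landed cost: CNY 101653.11

CFR: the seller pays costs through ocean freight to the destination port, but not insurance.
Already in the invoice (seller's account under CFR): inland to port, export clearance — exclude.
CIF value = CFR price + insurance = 79372.64 + 477.93 = 79850.57
Ad valorem component: 79850.57 × 22% = 17567.13
Specific component: 360 × 2.68 = 964.80
Import duty = 17567.13 + 964.80 = 18531.93
Buyer bears: insurance 477.93 + destination terminal 755.81 + brokerage 243.59 + delivery 2271.21 + duty 18531.93 = 22280.47
Landed cost = invoice 79372.64 + 22280.47 = 101653.11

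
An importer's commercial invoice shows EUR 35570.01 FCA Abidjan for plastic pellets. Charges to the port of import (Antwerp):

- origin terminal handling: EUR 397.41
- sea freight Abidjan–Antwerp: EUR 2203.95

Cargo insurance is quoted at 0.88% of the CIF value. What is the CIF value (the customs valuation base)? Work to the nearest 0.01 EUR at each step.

CIF value: EUR 38510.26

Let C be the CIF value. C = FCA price + pre-shipment costs + freight + 0.88% × C
C − 0.88% × C = 35570.01 + 397.41 + 2203.95
0.9912 × C = 38171.37
C = 38171.37 / 0.9912 = 38510.26
Insurance premium = 0.88% × 38510.26 = 338.89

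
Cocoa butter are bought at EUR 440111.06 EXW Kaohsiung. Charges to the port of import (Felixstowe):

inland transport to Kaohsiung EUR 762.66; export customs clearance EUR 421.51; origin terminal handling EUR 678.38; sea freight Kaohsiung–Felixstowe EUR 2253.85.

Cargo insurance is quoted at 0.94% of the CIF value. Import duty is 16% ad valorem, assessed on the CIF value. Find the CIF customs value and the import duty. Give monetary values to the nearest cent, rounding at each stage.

CIF value: EUR 448442.82; import duty: EUR 71750.85

Let C be the CIF value. C = EXW price + pre-shipment costs + freight + 0.94% × C
C − 0.94% × C = 440111.06 + 762.66 + 421.51 + 678.38 + 2253.85
0.9906 × C = 444227.46
C = 444227.46 / 0.9906 = 448442.82
Insurance premium = 0.94% × 448442.82 = 4215.36
Import duty = 448442.82 × 16% = 71750.85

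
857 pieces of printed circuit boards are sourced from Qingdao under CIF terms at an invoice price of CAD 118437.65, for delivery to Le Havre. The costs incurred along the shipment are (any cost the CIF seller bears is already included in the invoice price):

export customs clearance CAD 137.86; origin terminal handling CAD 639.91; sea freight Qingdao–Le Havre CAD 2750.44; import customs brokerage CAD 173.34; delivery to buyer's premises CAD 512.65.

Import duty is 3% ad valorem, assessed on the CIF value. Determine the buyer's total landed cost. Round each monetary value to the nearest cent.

Total landed cost: CAD 122676.77

CIF: the seller pays costs through ocean freight and marine insurance to the destination port.
Already in the invoice (seller's account under CIF): export clearance, origin terminal, freight — exclude.
The CIF price already equals the CIF value: 118437.65
Import duty = 118437.65 × 3% = 3553.13
Buyer bears: brokerage 173.34 + delivery 512.65 + duty 3553.13 = 4239.12
Landed cost = invoice 118437.65 + 4239.12 = 122676.77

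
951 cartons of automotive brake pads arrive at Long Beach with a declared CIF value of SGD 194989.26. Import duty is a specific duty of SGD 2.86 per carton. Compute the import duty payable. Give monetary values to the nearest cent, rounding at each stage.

Import duty = 951 × 2.86 = 2719.86

Import duty: SGD 2719.86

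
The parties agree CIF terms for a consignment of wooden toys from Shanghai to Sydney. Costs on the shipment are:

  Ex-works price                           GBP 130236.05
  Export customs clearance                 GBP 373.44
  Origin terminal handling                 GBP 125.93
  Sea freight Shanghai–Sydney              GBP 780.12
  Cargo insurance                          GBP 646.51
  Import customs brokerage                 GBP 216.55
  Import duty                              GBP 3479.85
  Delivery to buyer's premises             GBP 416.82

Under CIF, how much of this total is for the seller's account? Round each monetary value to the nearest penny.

Seller's account: GBP 132162.05

CIF: the seller pays costs through ocean freight and marine insurance to the destination port.
Seller's account: goods 130236.05 + export clearance 373.44 + origin terminal 125.93 + freight 780.12 + insurance 646.51 = 132162.05
Buyer's account: brokerage 216.55 + duty 3479.85 + delivery 416.82 = 4113.22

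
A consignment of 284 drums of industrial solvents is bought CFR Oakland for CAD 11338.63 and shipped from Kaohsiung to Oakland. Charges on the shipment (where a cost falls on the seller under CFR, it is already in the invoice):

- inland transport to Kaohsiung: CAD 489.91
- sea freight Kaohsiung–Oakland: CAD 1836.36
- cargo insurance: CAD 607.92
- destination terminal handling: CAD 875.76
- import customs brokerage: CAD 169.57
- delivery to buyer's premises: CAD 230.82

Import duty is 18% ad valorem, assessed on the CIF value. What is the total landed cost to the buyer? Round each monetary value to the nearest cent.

Total landed cost: CAD 15373.08

CFR: the seller pays costs through ocean freight to the destination port, but not insurance.
Already in the invoice (seller's account under CFR): inland to port, freight — exclude.
CIF value = CFR price + insurance = 11338.63 + 607.92 = 11946.55
Import duty = 11946.55 × 18% = 2150.38
Buyer bears: insurance 607.92 + destination terminal 875.76 + brokerage 169.57 + delivery 230.82 + duty 2150.38 = 4034.45
Landed cost = invoice 11338.63 + 4034.45 = 15373.08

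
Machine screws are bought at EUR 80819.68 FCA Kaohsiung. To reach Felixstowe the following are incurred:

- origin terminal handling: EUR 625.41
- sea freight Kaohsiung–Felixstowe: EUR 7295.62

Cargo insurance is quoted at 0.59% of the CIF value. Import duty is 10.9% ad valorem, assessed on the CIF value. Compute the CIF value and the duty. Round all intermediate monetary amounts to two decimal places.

Let C be the CIF value. C = FCA price + pre-shipment costs + freight + 0.59% × C
C − 0.59% × C = 80819.68 + 625.41 + 7295.62
0.9941 × C = 88740.71
C = 88740.71 / 0.9941 = 89267.39
Insurance premium = 0.59% × 89267.39 = 526.68
Import duty = 89267.39 × 10.9% = 9730.15

CIF value: EUR 89267.39; import duty: EUR 9730.15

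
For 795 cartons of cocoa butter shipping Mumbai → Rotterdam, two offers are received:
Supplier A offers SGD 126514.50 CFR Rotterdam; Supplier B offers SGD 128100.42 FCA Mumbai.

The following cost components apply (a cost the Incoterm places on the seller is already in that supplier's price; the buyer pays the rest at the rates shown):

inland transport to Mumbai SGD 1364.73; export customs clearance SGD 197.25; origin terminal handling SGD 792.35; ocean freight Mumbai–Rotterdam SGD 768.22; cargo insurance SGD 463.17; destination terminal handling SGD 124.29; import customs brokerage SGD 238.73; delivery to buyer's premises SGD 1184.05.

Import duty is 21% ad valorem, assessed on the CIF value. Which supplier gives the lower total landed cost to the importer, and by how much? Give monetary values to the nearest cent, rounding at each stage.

Supplier A is cheaper by SGD 3807.25

Supplier A (CFR):
CIF value = CFR price + insurance = 126514.50 + 463.17 = 126977.67
Import duty = 126977.67 × 21% = 26665.31
Buyer bears (A): 463.17 + 124.29 + 238.73 + 1184.05 = 2010.24
Landed cost (A) = invoice 126514.50 + 2010.24 + duty 26665.31 = 155190.05
Supplier B (FCA):
CIF value = FCA price + origin terminal + freight + insurance = 128100.42 + 792.35 + 768.22 + 463.17 = 130124.16
Import duty = 130124.16 × 21% = 27326.07
Buyer bears (B): 792.35 + 768.22 + 463.17 + 124.29 + 238.73 + 1184.05 = 3570.81
Landed cost (B) = invoice 128100.42 + 3570.81 + duty 27326.07 = 158997.30
Difference = |155190.05 − 158997.30| = 3807.25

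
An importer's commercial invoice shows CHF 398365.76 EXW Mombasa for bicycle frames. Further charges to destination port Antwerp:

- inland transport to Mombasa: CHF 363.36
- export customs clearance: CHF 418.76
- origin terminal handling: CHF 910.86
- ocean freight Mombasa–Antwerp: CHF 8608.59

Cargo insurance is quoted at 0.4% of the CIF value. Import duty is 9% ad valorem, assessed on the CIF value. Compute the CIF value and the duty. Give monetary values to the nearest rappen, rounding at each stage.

Let C be the CIF value. C = EXW price + pre-shipment costs + freight + 0.4% × C
C − 0.4% × C = 398365.76 + 363.36 + 418.76 + 910.86 + 8608.59
0.996 × C = 408667.33
C = 408667.33 / 0.996 = 410308.56
Insurance premium = 0.4% × 410308.56 = 1641.23
Import duty = 410308.56 × 9% = 36927.77

CIF value: CHF 410308.56; import duty: CHF 36927.77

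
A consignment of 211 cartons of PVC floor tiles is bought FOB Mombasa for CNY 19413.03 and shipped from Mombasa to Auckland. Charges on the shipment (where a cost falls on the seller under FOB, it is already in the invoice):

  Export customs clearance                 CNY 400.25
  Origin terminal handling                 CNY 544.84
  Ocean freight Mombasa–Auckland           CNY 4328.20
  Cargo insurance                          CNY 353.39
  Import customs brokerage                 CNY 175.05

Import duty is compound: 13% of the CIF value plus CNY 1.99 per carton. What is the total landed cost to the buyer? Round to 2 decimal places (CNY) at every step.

FOB: the seller bears costs until goods are on board at the origin port; the buyer bears freight, insurance and all costs thereafter.
Already in the invoice (seller's account under FOB): export clearance, origin terminal — exclude.
CIF value = FOB price + freight + insurance = 19413.03 + 4328.20 + 353.39 = 24094.62
Ad valorem component: 24094.62 × 13% = 3132.30
Specific component: 211 × 1.99 = 419.89
Import duty = 3132.30 + 419.89 = 3552.19
Buyer bears: freight 4328.20 + insurance 353.39 + brokerage 175.05 + duty 3552.19 = 8408.83
Landed cost = invoice 19413.03 + 8408.83 = 27821.86

Total landed cost: CNY 27821.86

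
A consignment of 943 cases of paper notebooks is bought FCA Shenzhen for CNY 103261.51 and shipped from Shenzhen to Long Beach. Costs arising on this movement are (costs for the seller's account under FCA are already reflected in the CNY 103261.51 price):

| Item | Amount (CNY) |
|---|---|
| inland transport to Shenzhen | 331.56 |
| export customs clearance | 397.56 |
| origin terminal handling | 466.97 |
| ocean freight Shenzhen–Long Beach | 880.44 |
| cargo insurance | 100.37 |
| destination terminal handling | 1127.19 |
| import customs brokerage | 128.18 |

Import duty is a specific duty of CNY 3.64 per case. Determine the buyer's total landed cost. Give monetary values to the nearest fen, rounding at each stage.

FCA: the seller delivers export-cleared goods to the carrier; the buyer bears costs from that point.
Already in the invoice (seller's account under FCA): inland to port, export clearance — exclude.
CIF value = FCA price + origin terminal + freight + insurance = 103261.51 + 466.97 + 880.44 + 100.37 = 104709.29
Import duty = 943 × 3.64 = 3432.52
Buyer bears: origin terminal 466.97 + freight 880.44 + insurance 100.37 + destination terminal 1127.19 + brokerage 128.18 + duty 3432.52 = 6135.67
Landed cost = invoice 103261.51 + 6135.67 = 109397.18

Total landed cost: CNY 109397.18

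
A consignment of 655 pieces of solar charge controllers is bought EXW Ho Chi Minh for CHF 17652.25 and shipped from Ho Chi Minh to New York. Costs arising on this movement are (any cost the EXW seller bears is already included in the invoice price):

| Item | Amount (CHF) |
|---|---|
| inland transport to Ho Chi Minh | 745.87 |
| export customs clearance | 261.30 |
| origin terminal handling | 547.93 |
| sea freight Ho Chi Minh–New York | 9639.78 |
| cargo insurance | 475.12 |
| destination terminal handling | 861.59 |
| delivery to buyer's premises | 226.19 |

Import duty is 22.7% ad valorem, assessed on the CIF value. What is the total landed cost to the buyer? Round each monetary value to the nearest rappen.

EXW: the seller makes goods available at their premises; the buyer bears all onward costs.
CIF value = EXW price + inland to port + export clearance + origin terminal + freight + insurance = 17652.25 + 745.87 + 261.30 + 547.93 + 9639.78 + 475.12 = 29322.25
Import duty = 29322.25 × 22.7% = 6656.15
Buyer bears: inland to port 745.87 + export clearance 261.30 + origin terminal 547.93 + freight 9639.78 + insurance 475.12 + destination terminal 861.59 + delivery 226.19 + duty 6656.15 = 19413.93
Landed cost = invoice 17652.25 + 19413.93 = 37066.18

Total landed cost: CHF 37066.18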